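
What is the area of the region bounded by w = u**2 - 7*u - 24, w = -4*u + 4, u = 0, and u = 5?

On [0, 5], (u**2 - 7*u - 24) - (-4*u + 4) = u**2 - 3*u - 28 is ≤ 0 throughout, so the area is a single integral of |u**2 - 3*u - 28|.
∫[0,5] (u**2 - 3*u - 28) du = -815/6; the area of that piece is 815/6.

815/6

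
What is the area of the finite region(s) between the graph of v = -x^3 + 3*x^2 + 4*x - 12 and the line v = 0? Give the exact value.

131/4

The curve meets the x-axis where -x^3 + 3*x^2 + 4*x - 12 = 0, i.e. -(x - 3)*(x - 2)*(x + 2) = 0, at x = -2, 2, 3.
On [-2, 2] the curve lies below the axis; ∫[-2,2] (-x^3 + 3*x^2 + 4*x - 12) dx = -32, giving area 32.
On [2, 3] the curve lies above the axis; ∫[2,3] (-x^3 + 3*x^2 + 4*x - 12) dx = 3/4, giving area 3/4.
Total area = 32 + 3/4 = 131/4.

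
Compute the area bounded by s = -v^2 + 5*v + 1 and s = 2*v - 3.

Both boundary curves give s as a function of v, so integrate with respect to v. Setting them equal: -v^2 + 3*v + 4 = 0, i.e. -(v - 4)*(v + 1) = 0, so they meet at v = -1, 4.
For v in [-1, 4], s = -v^2 + 5*v + 1 is on the right; area = ∫[-1,4] (-v^2 + 3*v + 4) dv = 125/6.

125/6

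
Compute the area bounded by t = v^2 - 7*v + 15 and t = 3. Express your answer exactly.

1/6

Both boundary curves give t as a function of v, so integrate with respect to v. Setting them equal: v^2 - 7*v + 12 = 0, i.e. (v - 4)*(v - 3) = 0, so they meet at v = 3, 4.
For v in [3, 4], t = v^2 - 7*v + 15 is on the left; area = ∫[3,4] (-(v^2 - 7*v + 12)) dv = 1/6.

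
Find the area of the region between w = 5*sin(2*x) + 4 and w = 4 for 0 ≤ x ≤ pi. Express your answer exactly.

10

The difference (5*sin(2*x) + 4) - (4) = 5*sin(2*x) changes sign at x = pi/2 inside [0, pi], so split the integral there.
∫[0,pi/2] (5*sin(2*x)) dx = 5.
∫[pi/2,pi] (5*sin(2*x)) dx = -5; the area of that piece is 5.
Total area = 5 + 5 = 10.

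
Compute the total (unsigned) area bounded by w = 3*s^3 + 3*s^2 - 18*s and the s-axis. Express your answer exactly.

The curve meets the s-axis where 3*s^3 + 3*s^2 - 18*s = 0, i.e. 3*s*(s - 2)*(s + 3) = 0, at s = -3, 0, 2.
On [-3, 0] the curve lies above the axis; ∫[-3,0] (3*s^3 + 3*s^2 - 18*s) ds = 189/4, giving area 189/4.
On [0, 2] the curve lies below the axis; ∫[0,2] (3*s^3 + 3*s^2 - 18*s) ds = -16, giving area 16.
Total area = 189/4 + 16 = 253/4.

253/4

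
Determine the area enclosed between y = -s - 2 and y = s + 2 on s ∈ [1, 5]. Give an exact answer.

On [1, 5], (-s - 2) - (s + 2) = -2*s - 4 is ≤ 0 throughout, so the area is a single integral of |-2*s - 4|.
∫[1,5] (-2*s - 4) ds = -40; the area of that piece is 40.

40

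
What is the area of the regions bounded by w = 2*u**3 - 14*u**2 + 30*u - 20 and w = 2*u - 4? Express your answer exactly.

37/6

Set the curves equal: 2*u**3 - 14*u**2 + 30*u - 20 = 2*u - 4, so 2*u**3 - 14*u**2 + 28*u - 16 = 0, which factors as 2*(u - 4)*(u - 2)*(u - 1) = 0. The curves meet at u = 1, 2, 4.
On [1, 2], w = 2*u**3 - 14*u**2 + 30*u - 20 is on top; that piece has area ∫[1,2] (2*u**3 - 14*u**2 + 28*u - 16) du = 5/6.
On [2, 4], w = 2*u - 4 is on top; that piece has area ∫[2,4] (-(2*u**3 - 14*u**2 + 28*u - 16)) du = 16/3.
Total enclosed area = 5/6 + 16/3 = 37/6.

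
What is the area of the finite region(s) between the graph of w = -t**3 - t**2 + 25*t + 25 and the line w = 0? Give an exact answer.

The curve meets the t-axis where -t**3 - t**2 + 25*t + 25 = 0, i.e. -(t - 5)*(t + 1)*(t + 5) = 0, at t = -5, -1, 5.
On [-5, -1] the curve lies below the axis; ∫[-5,-1] (-t**3 - t**2 + 25*t + 25) dt = -256/3, giving area 256/3.
On [-1, 5] the curve lies above the axis; ∫[-1,5] (-t**3 - t**2 + 25*t + 25) dt = 252, giving area 252.
Total area = 256/3 + 252 = 1012/3.

1012/3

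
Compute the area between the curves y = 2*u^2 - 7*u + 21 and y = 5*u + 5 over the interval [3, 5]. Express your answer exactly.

The difference (2*u^2 - 7*u + 21) - (5*u + 5) = 2*u^2 - 12*u + 16 changes sign at u = 4 inside [3, 5], so split the integral there.
∫[3,4] (2*u^2 - 12*u + 16) du = -4/3; the area of that piece is 4/3.
∫[4,5] (2*u^2 - 12*u + 16) du = 8/3.
Total area = 4/3 + 8/3 = 4.

4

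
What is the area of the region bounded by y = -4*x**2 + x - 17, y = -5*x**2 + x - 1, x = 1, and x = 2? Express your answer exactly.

On [1, 2], (-4*x**2 + x - 17) - (-5*x**2 + x - 1) = x**2 - 16 is ≤ 0 throughout, so the area is a single integral of |x**2 - 16|.
∫[1,2] (x**2 - 16) dx = -41/3; the area of that piece is 41/3.

41/3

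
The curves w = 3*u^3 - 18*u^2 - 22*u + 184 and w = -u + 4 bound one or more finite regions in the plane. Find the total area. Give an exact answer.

Set the curves equal: 3*u^3 - 18*u^2 - 22*u + 184 = -u + 4, so 3*u^3 - 18*u^2 - 21*u + 180 = 0, which factors as 3*(u - 5)*(u - 4)*(u + 3) = 0. The curves meet at u = -3, 4, 5.
On [-3, 4], w = 3*u^3 - 18*u^2 - 22*u + 184 is on top; that piece has area ∫[-3,4] (3*u^3 - 18*u^2 - 21*u + 180) du = 3087/4.
On [4, 5], w = -u + 4 is on top; that piece has area ∫[4,5] (-(3*u^3 - 18*u^2 - 21*u + 180)) du = 15/4.
Total enclosed area = 3087/4 + 15/4 = 1551/2.

1551/2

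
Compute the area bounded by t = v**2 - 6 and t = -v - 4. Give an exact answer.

Both boundary curves give t as a function of v, so integrate with respect to v. Setting them equal: v**2 + v - 2 = 0, i.e. (v - 1)*(v + 2) = 0, so they meet at v = -2, 1.
For v in [-2, 1], t = v**2 - 6 is on the left; area = ∫[-2,1] (-(v**2 + v - 2)) dv = 9/2.

9/2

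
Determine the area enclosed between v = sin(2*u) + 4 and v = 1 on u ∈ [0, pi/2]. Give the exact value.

On [0, pi/2], (sin(2*u) + 4) - (1) = sin(2*u) + 3 is ≥ 0 throughout, so the area is a single integral of |sin(2*u) + 3|.
∫[0,pi/2] (sin(2*u) + 3) du = 1 + 3*pi/2.

1 + 3*pi/2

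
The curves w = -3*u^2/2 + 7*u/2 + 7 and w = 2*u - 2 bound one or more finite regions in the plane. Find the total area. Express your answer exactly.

125/4

Set the curves equal: -3*u^2/2 + 7*u/2 + 7 = 2*u - 2, so -3*u^2/2 + 3*u/2 + 9 = 0, which factors as -3*(u - 3)*(u + 2)/2 = 0. The curves meet at u = -2, 3.
On [-2, 3], w = -3*u^2/2 + 7*u/2 + 7 is on top; that piece has area ∫[-2,3] (-3*u^2/2 + 3*u/2 + 9) du = 125/4.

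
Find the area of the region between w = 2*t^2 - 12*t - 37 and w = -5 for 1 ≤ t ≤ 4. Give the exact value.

144

On [1, 4], (2*t^2 - 12*t - 37) - (-5) = 2*t^2 - 12*t - 32 is ≤ 0 throughout, so the area is a single integral of |2*t^2 - 12*t - 32|.
∫[1,4] (2*t^2 - 12*t - 32) dt = -144; the area of that piece is 144.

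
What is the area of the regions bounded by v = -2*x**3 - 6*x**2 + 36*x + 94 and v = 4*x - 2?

Set the curves equal: -2*x**3 - 6*x**2 + 36*x + 94 = 4*x - 2, so -2*x**3 - 6*x**2 + 32*x + 96 = 0, which factors as -2*(x - 4)*(x + 3)*(x + 4) = 0. The curves meet at x = -4, -3, 4.
On [-4, -3], v = 4*x - 2 is on top; that piece has area ∫[-4,-3] (-(-2*x**3 - 6*x**2 + 32*x + 96)) dx = 5/2.
On [-3, 4], v = -2*x**3 - 6*x**2 + 36*x + 94 is on top; that piece has area ∫[-3,4] (-2*x**3 - 6*x**2 + 32*x + 96) dx = 1029/2.
Total enclosed area = 5/2 + 1029/2 = 517.

517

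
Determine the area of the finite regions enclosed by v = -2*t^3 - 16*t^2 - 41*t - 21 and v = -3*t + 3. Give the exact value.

37/6

Set the curves equal: -2*t^3 - 16*t^2 - 41*t - 21 = -3*t + 3, so -2*t^3 - 16*t^2 - 38*t - 24 = 0, which factors as -2*(t + 1)*(t + 3)*(t + 4) = 0. The curves meet at t = -4, -3, -1.
On [-4, -3], v = -3*t + 3 is on top; that piece has area ∫[-4,-3] (-(-2*t^3 - 16*t^2 - 38*t - 24)) dt = 5/6.
On [-3, -1], v = -2*t^3 - 16*t^2 - 41*t - 21 is on top; that piece has area ∫[-3,-1] (-2*t^3 - 16*t^2 - 38*t - 24) dt = 16/3.
Total enclosed area = 5/6 + 16/3 = 37/6.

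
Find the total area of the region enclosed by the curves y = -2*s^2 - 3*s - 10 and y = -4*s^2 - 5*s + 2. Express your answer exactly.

125/3

Set the curves equal: -2*s^2 - 3*s - 10 = -4*s^2 - 5*s + 2, so 2*s^2 + 2*s - 12 = 0, which factors as 2*(s - 2)*(s + 3) = 0. The curves meet at s = -3, 2.
On [-3, 2], y = -4*s^2 - 5*s + 2 is on top; that piece has area ∫[-3,2] (-(2*s^2 + 2*s - 12)) ds = 125/3.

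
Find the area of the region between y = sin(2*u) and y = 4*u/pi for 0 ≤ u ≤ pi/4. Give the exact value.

1/2 - pi/8

On [0, pi/4], (sin(2*u)) - (4*u/pi) = -4*u/pi + sin(2*u) is ≥ 0 throughout, so the area is a single integral of |-4*u/pi + sin(2*u)|.
∫[0,pi/4] (-4*u/pi + sin(2*u)) du = 1/2 - pi/8.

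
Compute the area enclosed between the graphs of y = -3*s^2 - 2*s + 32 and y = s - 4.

343/2

Set the curves equal: -3*s^2 - 2*s + 32 = s - 4, so -3*s^2 - 3*s + 36 = 0, which factors as -3*(s - 3)*(s + 4) = 0. The curves meet at s = -4, 3.
On [-4, 3], y = -3*s^2 - 2*s + 32 is on top; that piece has area ∫[-4,3] (-3*s^2 - 3*s + 36) ds = 343/2.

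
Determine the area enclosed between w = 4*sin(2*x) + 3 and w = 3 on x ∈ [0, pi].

8

The difference (4*sin(2*x) + 3) - (3) = 4*sin(2*x) changes sign at x = pi/2 inside [0, pi], so split the integral there.
∫[0,pi/2] (4*sin(2*x)) dx = 4.
∫[pi/2,pi] (4*sin(2*x)) dx = -4; the area of that piece is 4.
Total area = 4 + 4 = 8.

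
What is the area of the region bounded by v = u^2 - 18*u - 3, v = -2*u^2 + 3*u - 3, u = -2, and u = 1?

The difference (u^2 - 18*u - 3) - (-2*u^2 + 3*u - 3) = 3*u^2 - 21*u changes sign at u = 0 inside [-2, 1], so split the integral there.
∫[-2,0] (3*u^2 - 21*u) du = 50.
∫[0,1] (3*u^2 - 21*u) du = -19/2; the area of that piece is 19/2.
Total area = 50 + 19/2 = 119/2.

119/2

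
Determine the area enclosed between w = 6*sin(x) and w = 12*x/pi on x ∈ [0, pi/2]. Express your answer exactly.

6 - 3*pi/2

On [0, pi/2], (6*sin(x)) - (12*x/pi) = -12*x/pi + 6*sin(x) is ≥ 0 throughout, so the area is a single integral of |-12*x/pi + 6*sin(x)|.
∫[0,pi/2] (-12*x/pi + 6*sin(x)) dx = 6 - 3*pi/2.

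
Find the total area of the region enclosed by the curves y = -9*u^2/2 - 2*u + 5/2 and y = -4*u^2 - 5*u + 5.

Set the curves equal: -9*u^2/2 - 2*u + 5/2 = -4*u^2 - 5*u + 5, so -u^2/2 + 3*u - 5/2 = 0, which factors as -(u - 5)*(u - 1)/2 = 0. The curves meet at u = 1, 5.
On [1, 5], y = -9*u^2/2 - 2*u + 5/2 is on top; that piece has area ∫[1,5] (-u^2/2 + 3*u - 5/2) du = 16/3.

16/3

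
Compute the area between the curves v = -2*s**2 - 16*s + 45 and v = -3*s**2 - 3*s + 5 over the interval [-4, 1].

On [-4, 1], (-2*s**2 - 16*s + 45) - (-3*s**2 - 3*s + 5) = s**2 - 13*s + 40 is ≥ 0 throughout, so the area is a single integral of |s**2 - 13*s + 40|.
∫[-4,1] (s**2 - 13*s + 40) ds = 1915/6.

1915/6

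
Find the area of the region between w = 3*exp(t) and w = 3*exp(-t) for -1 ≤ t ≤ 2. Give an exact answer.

-12 + 3*exp(-2) + 3*exp(-1) + 3*exp(1) + 3*exp(2)

The difference (3*exp(t)) - (3*exp(-t)) = 3*exp(t) - 3*exp(-t) changes sign at t = 0 inside [-1, 2], so split the integral there.
∫[-1,0] (3*exp(t) - 3*exp(-t)) dt = -3*exp(1) - 3*exp(-1) + 6; the area of that piece is -6 + 3*exp(-1) + 3*exp(1).
∫[0,2] (3*exp(t) - 3*exp(-t)) dt = -6 + 3*exp(-2) + 3*exp(2).
Total area = (-6 + 3*exp(-1) + 3*exp(1)) + (-6 + 3*exp(-2) + 3*exp(2)) = -12 + 3*exp(-2) + 3*exp(-1) + 3*exp(1) + 3*exp(2).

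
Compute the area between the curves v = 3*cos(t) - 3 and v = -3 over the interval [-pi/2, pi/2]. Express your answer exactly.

On [-pi/2, pi/2], (3*cos(t) - 3) - (-3) = 3*cos(t) is ≥ 0 throughout, so the area is a single integral of |3*cos(t)|.
∫[-pi/2,pi/2] (3*cos(t)) dt = 6.

6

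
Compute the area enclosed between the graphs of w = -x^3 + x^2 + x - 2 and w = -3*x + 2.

Set the curves equal: -x^3 + x^2 + x - 2 = -3*x + 2, so -x^3 + x^2 + 4*x - 4 = 0, which factors as -(x - 2)*(x - 1)*(x + 2) = 0. The curves meet at x = -2, 1, 2.
On [-2, 1], w = -3*x + 2 is on top; that piece has area ∫[-2,1] (-(-x^3 + x^2 + 4*x - 4)) dx = 45/4.
On [1, 2], w = -x^3 + x^2 + x - 2 is on top; that piece has area ∫[1,2] (-x^3 + x^2 + 4*x - 4) dx = 7/12.
Total enclosed area = 45/4 + 7/12 = 71/6.

71/6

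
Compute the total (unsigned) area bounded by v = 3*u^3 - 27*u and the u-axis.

243/2

The curve meets the u-axis where 3*u^3 - 27*u = 0, i.e. 3*u*(u - 3)*(u + 3) = 0, at u = -3, 0, 3.
On [-3, 0] the curve lies above the axis; ∫[-3,0] (3*u^3 - 27*u) du = 243/4, giving area 243/4.
On [0, 3] the curve lies below the axis; ∫[0,3] (3*u^3 - 27*u) du = -243/4, giving area 243/4.
Total area = 243/4 + 243/4 = 243/2.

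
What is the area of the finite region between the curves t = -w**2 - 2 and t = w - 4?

Both boundary curves give t as a function of w, so integrate with respect to w. Setting them equal: -w**2 - w + 2 = 0, i.e. -(w - 1)*(w + 2) = 0, so they meet at w = -2, 1.
For w in [-2, 1], t = -w**2 - 2 is on the right; area = ∫[-2,1] (-w**2 - w + 2) dw = 9/2.

9/2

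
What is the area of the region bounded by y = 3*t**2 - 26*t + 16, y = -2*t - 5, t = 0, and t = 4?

64

The difference (3*t**2 - 26*t + 16) - (-2*t - 5) = 3*t**2 - 24*t + 21 changes sign at t = 1 inside [0, 4], so split the integral there.
∫[0,1] (3*t**2 - 24*t + 21) dt = 10.
∫[1,4] (3*t**2 - 24*t + 21) dt = -54; the area of that piece is 54.
Total area = 10 + 54 = 64.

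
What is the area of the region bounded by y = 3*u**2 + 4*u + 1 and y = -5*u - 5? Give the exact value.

1/2

Set the curves equal: 3*u**2 + 4*u + 1 = -5*u - 5, so 3*u**2 + 9*u + 6 = 0, which factors as 3*(u + 1)*(u + 2) = 0. The curves meet at u = -2, -1.
On [-2, -1], y = -5*u - 5 is on top; that piece has area ∫[-2,-1] (-(3*u**2 + 9*u + 6)) du = 1/2.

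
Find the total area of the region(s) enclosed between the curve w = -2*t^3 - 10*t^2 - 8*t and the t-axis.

The curve meets the t-axis where -2*t^3 - 10*t^2 - 8*t = 0, i.e. -2*t*(t + 1)*(t + 4) = 0, at t = -4, -1, 0.
On [-4, -1] the curve lies below the axis; ∫[-4,-1] (-2*t^3 - 10*t^2 - 8*t) dt = -45/2, giving area 45/2.
On [-1, 0] the curve lies above the axis; ∫[-1,0] (-2*t^3 - 10*t^2 - 8*t) dt = 7/6, giving area 7/6.
Total area = 45/2 + 7/6 = 71/3.

71/3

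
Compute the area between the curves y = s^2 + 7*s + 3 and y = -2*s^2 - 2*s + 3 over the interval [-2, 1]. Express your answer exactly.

The difference (s^2 + 7*s + 3) - (-2*s^2 - 2*s + 3) = 3*s^2 + 9*s changes sign at s = 0 inside [-2, 1], so split the integral there.
∫[-2,0] (3*s^2 + 9*s) ds = -10; the area of that piece is 10.
∫[0,1] (3*s^2 + 9*s) ds = 11/2.
Total area = 10 + 11/2 = 31/2.

31/2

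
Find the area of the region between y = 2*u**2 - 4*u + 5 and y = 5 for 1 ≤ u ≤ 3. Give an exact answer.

4

The difference (2*u**2 - 4*u + 5) - (5) = 2*u**2 - 4*u changes sign at u = 2 inside [1, 3], so split the integral there.
∫[1,2] (2*u**2 - 4*u) du = -4/3; the area of that piece is 4/3.
∫[2,3] (2*u**2 - 4*u) du = 8/3.
Total area = 4/3 + 8/3 = 4.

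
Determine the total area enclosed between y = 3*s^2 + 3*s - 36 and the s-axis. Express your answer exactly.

The curve meets the s-axis where 3*s^2 + 3*s - 36 = 0, i.e. 3*(s - 3)*(s + 4) = 0, at s = -4, 3.
On [-4, 3] the curve lies below the axis; ∫[-4,3] (3*s^2 + 3*s - 36) ds = -343/2, giving area 343/2.

343/2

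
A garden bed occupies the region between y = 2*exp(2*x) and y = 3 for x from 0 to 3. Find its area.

The difference (2*exp(2*x)) - (3) = 2*exp(2*x) - 3 changes sign at x = -log(2)/2 + log(3)/2 inside [0, 3], so split the integral there.
∫[0,-log(2)/2 + log(3)/2] (2*exp(2*x) - 3) dx = log(2*sqrt(6)/9) + 1/2; the area of that piece is -1/2 + log(3*sqrt(6)/4).
∫[-log(2)/2 + log(3)/2,3] (2*exp(2*x) - 3) dx = -21/2 - 3*log(2)/2 + 3*log(3)/2 + exp(6).
Total area = (-1/2 + log(3*sqrt(6)/4)) + (-21/2 - 3*log(2)/2 + 3*log(3)/2 + exp(6)) = -11 - 7*log(2)/2 + log(6)/2 + 5*log(3)/2 + exp(6).

-11 - 7*log(2)/2 + log(6)/2 + 5*log(3)/2 + exp(6)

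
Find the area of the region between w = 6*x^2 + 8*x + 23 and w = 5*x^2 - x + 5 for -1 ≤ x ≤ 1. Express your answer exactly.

On [-1, 1], (6*x^2 + 8*x + 23) - (5*x^2 - x + 5) = x^2 + 9*x + 18 is ≥ 0 throughout, so the area is a single integral of |x^2 + 9*x + 18|.
∫[-1,1] (x^2 + 9*x + 18) dx = 110/3.

110/3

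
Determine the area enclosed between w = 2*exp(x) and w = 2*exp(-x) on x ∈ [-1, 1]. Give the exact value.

The difference (2*exp(x)) - (2*exp(-x)) = 2*exp(x) - 2*exp(-x) changes sign at x = 0 inside [-1, 1], so split the integral there.
∫[-1,0] (2*exp(x) - 2*exp(-x)) dx = -2*exp(1) - 2*exp(-1) + 4; the area of that piece is -4 + 2*exp(-1) + 2*exp(1).
∫[0,1] (2*exp(x) - 2*exp(-x)) dx = -4 + 2*exp(-1) + 2*exp(1).
Total area = (-4 + 2*exp(-1) + 2*exp(1)) + (-4 + 2*exp(-1) + 2*exp(1)) = -8 + 4*exp(-1) + 4*exp(1).

-8 + 4*exp(-1) + 4*exp(1)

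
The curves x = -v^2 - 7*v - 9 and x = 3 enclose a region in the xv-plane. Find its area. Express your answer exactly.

1/6

Both boundary curves give x as a function of v, so integrate with respect to v. Setting them equal: -v^2 - 7*v - 12 = 0, i.e. -(v + 3)*(v + 4) = 0, so they meet at v = -4, -3.
For v in [-4, -3], x = -v^2 - 7*v - 9 is on the right; area = ∫[-4,-3] (-v^2 - 7*v - 12) dv = 1/6.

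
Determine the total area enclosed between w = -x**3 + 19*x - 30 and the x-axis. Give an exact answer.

The curve meets the x-axis where -x**3 + 19*x - 30 = 0, i.e. -(x - 3)*(x - 2)*(x + 5) = 0, at x = -5, 2, 3.
On [-5, 2] the curve lies below the axis; ∫[-5,2] (-x**3 + 19*x - 30) dx = -1029/4, giving area 1029/4.
On [2, 3] the curve lies above the axis; ∫[2,3] (-x**3 + 19*x - 30) dx = 5/4, giving area 5/4.
Total area = 1029/4 + 5/4 = 517/2.

517/2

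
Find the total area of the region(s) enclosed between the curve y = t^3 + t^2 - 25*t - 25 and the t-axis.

The curve meets the t-axis where t^3 + t^2 - 25*t - 25 = 0, i.e. (t - 5)*(t + 1)*(t + 5) = 0, at t = -5, -1, 5.
On [-5, -1] the curve lies above the axis; ∫[-5,-1] (t^3 + t^2 - 25*t - 25) dt = 256/3, giving area 256/3.
On [-1, 5] the curve lies below the axis; ∫[-1,5] (t^3 + t^2 - 25*t - 25) dt = -252, giving area 252.
Total area = 256/3 + 252 = 1012/3.

1012/3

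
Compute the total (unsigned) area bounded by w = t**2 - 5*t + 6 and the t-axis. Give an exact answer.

The curve meets the t-axis where t**2 - 5*t + 6 = 0, i.e. (t - 3)*(t - 2) = 0, at t = 2, 3.
On [2, 3] the curve lies below the axis; ∫[2,3] (t**2 - 5*t + 6) dt = -1/6, giving area 1/6.

1/6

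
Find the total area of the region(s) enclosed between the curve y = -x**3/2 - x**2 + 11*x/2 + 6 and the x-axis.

937/24

The curve meets the x-axis where -x**3/2 - x**2 + 11*x/2 + 6 = 0, i.e. -(x - 3)*(x + 1)*(x + 4)/2 = 0, at x = -4, -1, 3.
On [-4, -1] the curve lies below the axis; ∫[-4,-1] (-x**3/2 - x**2 + 11*x/2 + 6) dx = -99/8, giving area 99/8.
On [-1, 3] the curve lies above the axis; ∫[-1,3] (-x**3/2 - x**2 + 11*x/2 + 6) dx = 80/3, giving area 80/3.
Total area = 99/8 + 80/3 = 937/24.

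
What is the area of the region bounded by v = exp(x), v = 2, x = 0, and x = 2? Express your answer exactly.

-7 + 4*log(2) + exp(2)

The difference (exp(x)) - (2) = exp(x) - 2 changes sign at x = log(2) inside [0, 2], so split the integral there.
∫[0,log(2)] (exp(x) - 2) dx = 1 - log(4); the area of that piece is -1 + log(4).
∫[log(2),2] (exp(x) - 2) dx = -6 + 2*log(2) + exp(2).
Total area = (-1 + log(4)) + (-6 + 2*log(2) + exp(2)) = -7 + 4*log(2) + exp(2).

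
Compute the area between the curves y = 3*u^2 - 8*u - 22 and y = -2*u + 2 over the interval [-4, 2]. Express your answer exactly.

124

The difference (3*u^2 - 8*u - 22) - (-2*u + 2) = 3*u^2 - 6*u - 24 changes sign at u = -2 inside [-4, 2], so split the integral there.
∫[-4,-2] (3*u^2 - 6*u - 24) du = 44.
∫[-2,2] (3*u^2 - 6*u - 24) du = -80; the area of that piece is 80.
Total area = 44 + 80 = 124.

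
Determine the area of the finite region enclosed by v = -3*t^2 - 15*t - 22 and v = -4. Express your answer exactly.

1/2

Set the curves equal: -3*t^2 - 15*t - 22 = -4, so -3*t^2 - 15*t - 18 = 0, which factors as -3*(t + 2)*(t + 3) = 0. The curves meet at t = -3, -2.
On [-3, -2], v = -3*t^2 - 15*t - 22 is on top; that piece has area ∫[-3,-2] (-3*t^2 - 15*t - 18) dt = 1/2.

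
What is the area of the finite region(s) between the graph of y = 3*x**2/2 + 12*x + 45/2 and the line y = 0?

The curve meets the x-axis where 3*x**2/2 + 12*x + 45/2 = 0, i.e. 3*(x + 3)*(x + 5)/2 = 0, at x = -5, -3.
On [-5, -3] the curve lies below the axis; ∫[-5,-3] (3*x**2/2 + 12*x + 45/2) dx = -2, giving area 2.

2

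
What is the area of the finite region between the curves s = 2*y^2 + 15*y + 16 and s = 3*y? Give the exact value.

8/3

Both boundary curves give s as a function of y, so integrate with respect to y. Setting them equal: 2*y^2 + 12*y + 16 = 0, i.e. 2*(y + 2)*(y + 4) = 0, so they meet at y = -4, -2.
For y in [-4, -2], s = 2*y^2 + 15*y + 16 is on the left; area = ∫[-4,-2] (-(2*y^2 + 12*y + 16)) dy = 8/3.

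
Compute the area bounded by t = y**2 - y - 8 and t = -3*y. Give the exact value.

Both boundary curves give t as a function of y, so integrate with respect to y. Setting them equal: y**2 + 2*y - 8 = 0, i.e. (y - 2)*(y + 4) = 0, so they meet at y = -4, 2.
For y in [-4, 2], t = y**2 - y - 8 is on the left; area = ∫[-4,2] (-(y**2 + 2*y - 8)) dy = 36.

36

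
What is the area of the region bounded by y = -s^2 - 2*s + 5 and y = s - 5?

343/6

Set the curves equal: -s^2 - 2*s + 5 = s - 5, so -s^2 - 3*s + 10 = 0, which factors as -(s - 2)*(s + 5) = 0. The curves meet at s = -5, 2.
On [-5, 2], y = -s^2 - 2*s + 5 is on top; that piece has area ∫[-5,2] (-s^2 - 3*s + 10) ds = 343/6.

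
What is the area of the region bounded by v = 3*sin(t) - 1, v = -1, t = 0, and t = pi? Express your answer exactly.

6

On [0, pi], (3*sin(t) - 1) - (-1) = 3*sin(t) is ≥ 0 throughout, so the area is a single integral of |3*sin(t)|.
∫[0,pi] (3*sin(t)) dt = 6.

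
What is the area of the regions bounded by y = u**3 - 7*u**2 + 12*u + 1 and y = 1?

Set the curves equal: u**3 - 7*u**2 + 12*u + 1 = 1, so u**3 - 7*u**2 + 12*u = 0, which factors as u*(u - 4)*(u - 3) = 0. The curves meet at u = 0, 3, 4.
On [0, 3], y = u**3 - 7*u**2 + 12*u + 1 is on top; that piece has area ∫[0,3] (u**3 - 7*u**2 + 12*u) du = 45/4.
On [3, 4], y = 1 is on top; that piece has area ∫[3,4] (-(u**3 - 7*u**2 + 12*u)) du = 7/12.
Total enclosed area = 45/4 + 7/12 = 71/6.

71/6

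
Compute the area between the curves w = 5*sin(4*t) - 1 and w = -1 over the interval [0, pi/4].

5/2

On [0, pi/4], (5*sin(4*t) - 1) - (-1) = 5*sin(4*t) is ≥ 0 throughout, so the area is a single integral of |5*sin(4*t)|.
∫[0,pi/4] (5*sin(4*t)) dt = 5/2.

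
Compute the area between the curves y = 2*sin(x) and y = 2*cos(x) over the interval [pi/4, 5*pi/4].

On [pi/4, 5*pi/4], (2*sin(x)) - (2*cos(x)) = 2*sin(x) - 2*cos(x) is ≥ 0 throughout, so the area is a single integral of |2*sin(x) - 2*cos(x)|.
∫[pi/4,5*pi/4] (2*sin(x) - 2*cos(x)) dx = 4*sqrt(2).

4*sqrt(2)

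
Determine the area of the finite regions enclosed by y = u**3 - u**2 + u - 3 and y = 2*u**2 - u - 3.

1/2

Set the curves equal: u**3 - u**2 + u - 3 = 2*u**2 - u - 3, so u**3 - 3*u**2 + 2*u = 0, which factors as u*(u - 2)*(u - 1) = 0. The curves meet at u = 0, 1, 2.
On [0, 1], y = u**3 - u**2 + u - 3 is on top; that piece has area ∫[0,1] (u**3 - 3*u**2 + 2*u) du = 1/4.
On [1, 2], y = 2*u**2 - u - 3 is on top; that piece has area ∫[1,2] (-(u**3 - 3*u**2 + 2*u)) du = 1/4.
Total enclosed area = 1/4 + 1/4 = 1/2.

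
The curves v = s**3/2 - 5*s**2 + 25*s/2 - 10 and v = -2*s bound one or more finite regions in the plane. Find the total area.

71/12

Set the curves equal: s**3/2 - 5*s**2 + 25*s/2 - 10 = -2*s, so s**3/2 - 5*s**2 + 29*s/2 - 10 = 0, which factors as (s - 5)*(s - 4)*(s - 1)/2 = 0. The curves meet at s = 1, 4, 5.
On [1, 4], v = s**3/2 - 5*s**2 + 25*s/2 - 10 is on top; that piece has area ∫[1,4] (s**3/2 - 5*s**2 + 29*s/2 - 10) ds = 45/8.
On [4, 5], v = -2*s is on top; that piece has area ∫[4,5] (-(s**3/2 - 5*s**2 + 29*s/2 - 10)) ds = 7/24.
Total enclosed area = 45/8 + 7/24 = 71/12.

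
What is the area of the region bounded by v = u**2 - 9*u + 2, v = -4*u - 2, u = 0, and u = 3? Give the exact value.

31/6

The difference (u**2 - 9*u + 2) - (-4*u - 2) = u**2 - 5*u + 4 changes sign at u = 1 inside [0, 3], so split the integral there.
∫[0,1] (u**2 - 5*u + 4) du = 11/6.
∫[1,3] (u**2 - 5*u + 4) du = -10/3; the area of that piece is 10/3.
Total area = 11/6 + 10/3 = 31/6.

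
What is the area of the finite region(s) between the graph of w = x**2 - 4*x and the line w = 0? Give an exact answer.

The curve meets the x-axis where x**2 - 4*x = 0, i.e. x*(x - 4) = 0, at x = 0, 4.
On [0, 4] the curve lies below the axis; ∫[0,4] (x**2 - 4*x) dx = -32/3, giving area 32/3.

32/3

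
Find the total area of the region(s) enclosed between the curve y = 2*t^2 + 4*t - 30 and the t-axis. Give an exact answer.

The curve meets the t-axis where 2*t^2 + 4*t - 30 = 0, i.e. 2*(t - 3)*(t + 5) = 0, at t = -5, 3.
On [-5, 3] the curve lies below the axis; ∫[-5,3] (2*t^2 + 4*t - 30) dt = -512/3, giving area 512/3.

512/3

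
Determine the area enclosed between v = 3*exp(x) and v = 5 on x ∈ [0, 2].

-17 - 10*log(3) + 10*log(5) + 3*exp(2)

The difference (3*exp(x)) - (5) = 3*exp(x) - 5 changes sign at x = log(5/3) inside [0, 2], so split the integral there.
∫[0,log(5/3)] (3*exp(x) - 5) dx = log(243/3125) + 2; the area of that piece is -2 + log(3125/243).
∫[log(5/3),2] (3*exp(x) - 5) dx = -15 - 5*log(3) + 5*log(5) + 3*exp(2).
Total area = (-2 + log(3125/243)) + (-15 - 5*log(3) + 5*log(5) + 3*exp(2)) = -17 - 10*log(3) + 10*log(5) + 3*exp(2).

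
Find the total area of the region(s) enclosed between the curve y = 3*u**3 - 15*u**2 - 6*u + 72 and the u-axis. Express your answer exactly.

443/2

The curve meets the u-axis where 3*u**3 - 15*u**2 - 6*u + 72 = 0, i.e. 3*(u - 4)*(u - 3)*(u + 2) = 0, at u = -2, 3, 4.
On [-2, 3] the curve lies above the axis; ∫[-2,3] (3*u**3 - 15*u**2 - 6*u + 72) du = 875/4, giving area 875/4.
On [3, 4] the curve lies below the axis; ∫[3,4] (3*u**3 - 15*u**2 - 6*u + 72) du = -11/4, giving area 11/4.
Total area = 875/4 + 11/4 = 443/2.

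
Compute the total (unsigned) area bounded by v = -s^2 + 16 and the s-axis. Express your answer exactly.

256/3

The curve meets the s-axis where -s^2 + 16 = 0, i.e. -(s - 4)*(s + 4) = 0, at s = -4, 4.
On [-4, 4] the curve lies above the axis; ∫[-4,4] (-s^2 + 16) ds = 256/3, giving area 256/3.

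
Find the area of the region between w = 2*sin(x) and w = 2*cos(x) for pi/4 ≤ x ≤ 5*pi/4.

On [pi/4, 5*pi/4], (2*sin(x)) - (2*cos(x)) = 2*sin(x) - 2*cos(x) is ≥ 0 throughout, so the area is a single integral of |2*sin(x) - 2*cos(x)|.
∫[pi/4,5*pi/4] (2*sin(x) - 2*cos(x)) dx = 4*sqrt(2).

4*sqrt(2)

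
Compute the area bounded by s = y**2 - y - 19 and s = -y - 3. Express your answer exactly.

Both boundary curves give s as a function of y, so integrate with respect to y. Setting them equal: y**2 - 16 = 0, i.e. (y - 4)*(y + 4) = 0, so they meet at y = -4, 4.
For y in [-4, 4], s = y**2 - y - 19 is on the left; area = ∫[-4,4] (-(y**2 - 16)) dy = 256/3.

256/3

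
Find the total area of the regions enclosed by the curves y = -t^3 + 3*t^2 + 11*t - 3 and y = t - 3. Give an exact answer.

Set the curves equal: -t^3 + 3*t^2 + 11*t - 3 = t - 3, so -t^3 + 3*t^2 + 10*t = 0, which factors as -t*(t - 5)*(t + 2) = 0. The curves meet at t = -2, 0, 5.
On [-2, 0], y = t - 3 is on top; that piece has area ∫[-2,0] (-(-t^3 + 3*t^2 + 10*t)) dt = 8.
On [0, 5], y = -t^3 + 3*t^2 + 11*t - 3 is on top; that piece has area ∫[0,5] (-t^3 + 3*t^2 + 10*t) dt = 375/4.
Total enclosed area = 8 + 375/4 = 407/4.

407/4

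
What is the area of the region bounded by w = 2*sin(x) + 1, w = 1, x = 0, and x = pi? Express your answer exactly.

4

On [0, pi], (2*sin(x) + 1) - (1) = 2*sin(x) is ≥ 0 throughout, so the area is a single integral of |2*sin(x)|.
∫[0,pi] (2*sin(x)) dx = 4.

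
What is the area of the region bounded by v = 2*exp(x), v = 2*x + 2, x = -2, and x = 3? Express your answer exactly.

-15 - 2*exp(-2) + 2*exp(3)

On [-2, 3], (2*exp(x)) - (2*x + 2) = -2*x + 2*exp(x) - 2 is ≥ 0 throughout, so the area is a single integral of |-2*x + 2*exp(x) - 2|.
∫[-2,3] (-2*x + 2*exp(x) - 2) dx = -15 - 2*exp(-2) + 2*exp(3).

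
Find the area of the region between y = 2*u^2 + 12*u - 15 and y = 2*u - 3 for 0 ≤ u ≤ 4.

The difference (2*u^2 + 12*u - 15) - (2*u - 3) = 2*u^2 + 10*u - 12 changes sign at u = 1 inside [0, 4], so split the integral there.
∫[0,1] (2*u^2 + 10*u - 12) du = -19/3; the area of that piece is 19/3.
∫[1,4] (2*u^2 + 10*u - 12) du = 81.
Total area = 19/3 + 81 = 262/3.

262/3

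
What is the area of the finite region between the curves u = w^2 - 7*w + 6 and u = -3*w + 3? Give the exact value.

Both boundary curves give u as a function of w, so integrate with respect to w. Setting them equal: w^2 - 4*w + 3 = 0, i.e. (w - 3)*(w - 1) = 0, so they meet at w = 1, 3.
For w in [1, 3], u = w^2 - 7*w + 6 is on the left; area = ∫[1,3] (-(w^2 - 4*w + 3)) dw = 4/3.

4/3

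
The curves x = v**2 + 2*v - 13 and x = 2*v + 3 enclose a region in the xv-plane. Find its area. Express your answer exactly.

256/3

Both boundary curves give x as a function of v, so integrate with respect to v. Setting them equal: v**2 - 16 = 0, i.e. (v - 4)*(v + 4) = 0, so they meet at v = -4, 4.
For v in [-4, 4], x = v**2 + 2*v - 13 is on the left; area = ∫[-4,4] (-(v**2 - 16)) dv = 256/3.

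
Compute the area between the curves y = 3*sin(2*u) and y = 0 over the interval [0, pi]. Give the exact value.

The difference (3*sin(2*u)) - (0) = 3*sin(2*u) changes sign at u = pi/2 inside [0, pi], so split the integral there.
∫[0,pi/2] (3*sin(2*u)) du = 3.
∫[pi/2,pi] (3*sin(2*u)) du = -3; the area of that piece is 3.
Total area = 3 + 3 = 6.

6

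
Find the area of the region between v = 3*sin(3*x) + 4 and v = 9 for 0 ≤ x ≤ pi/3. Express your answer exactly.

-2 + 5*pi/3

On [0, pi/3], (3*sin(3*x) + 4) - (9) = 3*sin(3*x) - 5 is ≤ 0 throughout, so the area is a single integral of |3*sin(3*x) - 5|.
∫[0,pi/3] (3*sin(3*x) - 5) dx = 2 - 5*pi/3; the area of that piece is -2 + 5*pi/3.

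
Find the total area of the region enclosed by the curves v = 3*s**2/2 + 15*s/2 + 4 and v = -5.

1/4

Set the curves equal: 3*s**2/2 + 15*s/2 + 4 = -5, so 3*s**2/2 + 15*s/2 + 9 = 0, which factors as 3*(s + 2)*(s + 3)/2 = 0. The curves meet at s = -3, -2.
On [-3, -2], v = -5 is on top; that piece has area ∫[-3,-2] (-(3*s**2/2 + 15*s/2 + 9)) ds = 1/4.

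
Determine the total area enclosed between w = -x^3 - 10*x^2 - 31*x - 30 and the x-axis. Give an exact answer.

37/12

The curve meets the x-axis where -x^3 - 10*x^2 - 31*x - 30 = 0, i.e. -(x + 2)*(x + 3)*(x + 5) = 0, at x = -5, -3, -2.
On [-5, -3] the curve lies below the axis; ∫[-5,-3] (-x^3 - 10*x^2 - 31*x - 30) dx = -8/3, giving area 8/3.
On [-3, -2] the curve lies above the axis; ∫[-3,-2] (-x^3 - 10*x^2 - 31*x - 30) dx = 5/12, giving area 5/12.
Total area = 8/3 + 5/12 = 37/12.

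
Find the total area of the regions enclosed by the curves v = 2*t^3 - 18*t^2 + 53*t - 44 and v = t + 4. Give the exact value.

Set the curves equal: 2*t^3 - 18*t^2 + 53*t - 44 = t + 4, so 2*t^3 - 18*t^2 + 52*t - 48 = 0, which factors as 2*(t - 4)*(t - 3)*(t - 2) = 0. The curves meet at t = 2, 3, 4.
On [2, 3], v = 2*t^3 - 18*t^2 + 53*t - 44 is on top; that piece has area ∫[2,3] (2*t^3 - 18*t^2 + 52*t - 48) dt = 1/2.
On [3, 4], v = t + 4 is on top; that piece has area ∫[3,4] (-(2*t^3 - 18*t^2 + 52*t - 48)) dt = 1/2.
Total enclosed area = 1/2 + 1/2 = 1.

1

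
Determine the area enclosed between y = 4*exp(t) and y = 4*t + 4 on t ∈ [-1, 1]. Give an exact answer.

On [-1, 1], (4*exp(t)) - (4*t + 4) = -4*t + 4*exp(t) - 4 is ≥ 0 throughout, so the area is a single integral of |-4*t + 4*exp(t) - 4|.
∫[-1,1] (-4*t + 4*exp(t) - 4) dt = -8 - 4*exp(-1) + 4*exp(1).

-8 - 4*exp(-1) + 4*exp(1)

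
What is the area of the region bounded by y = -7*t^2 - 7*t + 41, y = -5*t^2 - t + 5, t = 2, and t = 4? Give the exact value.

18

The difference (-7*t^2 - 7*t + 41) - (-5*t^2 - t + 5) = -2*t^2 - 6*t + 36 changes sign at t = 3 inside [2, 4], so split the integral there.
∫[2,3] (-2*t^2 - 6*t + 36) dt = 25/3.
∫[3,4] (-2*t^2 - 6*t + 36) dt = -29/3; the area of that piece is 29/3.
Total area = 25/3 + 29/3 = 18.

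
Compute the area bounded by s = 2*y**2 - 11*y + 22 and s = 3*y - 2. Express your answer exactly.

Both boundary curves give s as a function of y, so integrate with respect to y. Setting them equal: 2*y**2 - 14*y + 24 = 0, i.e. 2*(y - 4)*(y - 3) = 0, so they meet at y = 3, 4.
For y in [3, 4], s = 2*y**2 - 11*y + 22 is on the left; area = ∫[3,4] (-(2*y**2 - 14*y + 24)) dy = 1/3.

1/3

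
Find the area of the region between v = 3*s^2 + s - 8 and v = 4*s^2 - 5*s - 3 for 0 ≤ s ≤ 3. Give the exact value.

23/3

The difference (3*s^2 + s - 8) - (4*s^2 - 5*s - 3) = -s^2 + 6*s - 5 changes sign at s = 1 inside [0, 3], so split the integral there.
∫[0,1] (-s^2 + 6*s - 5) ds = -7/3; the area of that piece is 7/3.
∫[1,3] (-s^2 + 6*s - 5) ds = 16/3.
Total area = 7/3 + 16/3 = 23/3.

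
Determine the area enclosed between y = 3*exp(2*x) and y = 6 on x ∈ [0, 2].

-33/2 + 6*log(2) + 3*exp(4)/2

The difference (3*exp(2*x)) - (6) = 3*exp(2*x) - 6 changes sign at x = log(2)/2 inside [0, 2], so split the integral there.
∫[0,log(2)/2] (3*exp(2*x) - 6) dx = 3/2 - log(8); the area of that piece is -3/2 + log(8).
∫[log(2)/2,2] (3*exp(2*x) - 6) dx = -15 + 3*log(2) + 3*exp(4)/2.
Total area = (-3/2 + log(8)) + (-15 + 3*log(2) + 3*exp(4)/2) = -33/2 + 6*log(2) + 3*exp(4)/2.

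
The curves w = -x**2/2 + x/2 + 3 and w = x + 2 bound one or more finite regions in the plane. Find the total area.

9/4

Set the curves equal: -x**2/2 + x/2 + 3 = x + 2, so -x**2/2 - x/2 + 1 = 0, which factors as -(x - 1)*(x + 2)/2 = 0. The curves meet at x = -2, 1.
On [-2, 1], w = -x**2/2 + x/2 + 3 is on top; that piece has area ∫[-2,1] (-x**2/2 - x/2 + 1) dx = 9/4.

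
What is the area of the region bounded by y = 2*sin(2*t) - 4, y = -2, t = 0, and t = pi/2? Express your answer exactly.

On [0, pi/2], (2*sin(2*t) - 4) - (-2) = 2*sin(2*t) - 2 is ≤ 0 throughout, so the area is a single integral of |2*sin(2*t) - 2|.
∫[0,pi/2] (2*sin(2*t) - 2) dt = 2 - pi; the area of that piece is -2 + pi.

-2 + pi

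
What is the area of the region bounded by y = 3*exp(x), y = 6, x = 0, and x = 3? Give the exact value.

-27 + 12*log(2) + 3*exp(3)

The difference (3*exp(x)) - (6) = 3*exp(x) - 6 changes sign at x = log(2) inside [0, 3], so split the integral there.
∫[0,log(2)] (3*exp(x) - 6) dx = 3 - log(64); the area of that piece is -3 + log(64).
∫[log(2),3] (3*exp(x) - 6) dx = -24 + 6*log(2) + 3*exp(3).
Total area = (-3 + log(64)) + (-24 + 6*log(2) + 3*exp(3)) = -27 + 12*log(2) + 3*exp(3).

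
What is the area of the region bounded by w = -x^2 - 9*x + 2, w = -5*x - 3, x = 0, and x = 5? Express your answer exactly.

The difference (-x^2 - 9*x + 2) - (-5*x - 3) = -x^2 - 4*x + 5 changes sign at x = 1 inside [0, 5], so split the integral there.
∫[0,1] (-x^2 - 4*x + 5) dx = 8/3.
∫[1,5] (-x^2 - 4*x + 5) dx = -208/3; the area of that piece is 208/3.
Total area = 8/3 + 208/3 = 72.

72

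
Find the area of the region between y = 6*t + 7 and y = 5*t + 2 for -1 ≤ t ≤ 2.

On [-1, 2], (6*t + 7) - (5*t + 2) = t + 5 is ≥ 0 throughout, so the area is a single integral of |t + 5|.
∫[-1,2] (t + 5) dt = 33/2.

33/2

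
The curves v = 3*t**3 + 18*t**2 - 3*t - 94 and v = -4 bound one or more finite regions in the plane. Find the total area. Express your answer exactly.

Set the curves equal: 3*t**3 + 18*t**2 - 3*t - 94 = -4, so 3*t**3 + 18*t**2 - 3*t - 90 = 0, which factors as 3*(t - 2)*(t + 3)*(t + 5) = 0. The curves meet at t = -5, -3, 2.
On [-5, -3], v = 3*t**3 + 18*t**2 - 3*t - 94 is on top; that piece has area ∫[-5,-3] (3*t**3 + 18*t**2 - 3*t - 90) dt = 24.
On [-3, 2], v = -4 is on top; that piece has area ∫[-3,2] (-(3*t**3 + 18*t**2 - 3*t - 90)) dt = 1125/4.
Total enclosed area = 24 + 1125/4 = 1221/4.

1221/4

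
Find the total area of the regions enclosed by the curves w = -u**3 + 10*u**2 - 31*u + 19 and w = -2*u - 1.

71/6

Set the curves equal: -u**3 + 10*u**2 - 31*u + 19 = -2*u - 1, so -u**3 + 10*u**2 - 29*u + 20 = 0, which factors as -(u - 5)*(u - 4)*(u - 1) = 0. The curves meet at u = 1, 4, 5.
On [1, 4], w = -2*u - 1 is on top; that piece has area ∫[1,4] (-(-u**3 + 10*u**2 - 29*u + 20)) du = 45/4.
On [4, 5], w = -u**3 + 10*u**2 - 31*u + 19 is on top; that piece has area ∫[4,5] (-u**3 + 10*u**2 - 29*u + 20) du = 7/12.
Total enclosed area = 45/4 + 7/12 = 71/6.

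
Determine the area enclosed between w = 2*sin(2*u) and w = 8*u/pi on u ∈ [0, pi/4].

On [0, pi/4], (2*sin(2*u)) - (8*u/pi) = -8*u/pi + 2*sin(2*u) is ≥ 0 throughout, so the area is a single integral of |-8*u/pi + 2*sin(2*u)|.
∫[0,pi/4] (-8*u/pi + 2*sin(2*u)) du = 1 - pi/4.

1 - pi/4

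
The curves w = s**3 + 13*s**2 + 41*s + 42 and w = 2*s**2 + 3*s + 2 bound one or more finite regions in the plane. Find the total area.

Set the curves equal: s**3 + 13*s**2 + 41*s + 42 = 2*s**2 + 3*s + 2, so s**3 + 11*s**2 + 38*s + 40 = 0, which factors as (s + 2)*(s + 4)*(s + 5) = 0. The curves meet at s = -5, -4, -2.
On [-5, -4], w = s**3 + 13*s**2 + 41*s + 42 is on top; that piece has area ∫[-5,-4] (s**3 + 11*s**2 + 38*s + 40) ds = 5/12.
On [-4, -2], w = 2*s**2 + 3*s + 2 is on top; that piece has area ∫[-4,-2] (-(s**3 + 11*s**2 + 38*s + 40)) ds = 8/3.
Total enclosed area = 5/12 + 8/3 = 37/12.

37/12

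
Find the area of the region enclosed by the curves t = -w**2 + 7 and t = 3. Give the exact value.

Both boundary curves give t as a function of w, so integrate with respect to w. Setting them equal: -w**2 + 4 = 0, i.e. -(w - 2)*(w + 2) = 0, so they meet at w = -2, 2.
For w in [-2, 2], t = -w**2 + 7 is on the right; area = ∫[-2,2] (-w**2 + 4) dw = 32/3.

32/3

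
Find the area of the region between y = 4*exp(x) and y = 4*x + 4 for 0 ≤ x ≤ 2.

On [0, 2], (4*exp(x)) - (4*x + 4) = -4*x + 4*exp(x) - 4 is ≥ 0 throughout, so the area is a single integral of |-4*x + 4*exp(x) - 4|.
∫[0,2] (-4*x + 4*exp(x) - 4) dx = -20 + 4*exp(2).

-20 + 4*exp(2)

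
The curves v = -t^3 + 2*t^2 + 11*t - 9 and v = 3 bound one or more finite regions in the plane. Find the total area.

Set the curves equal: -t^3 + 2*t^2 + 11*t - 9 = 3, so -t^3 + 2*t^2 + 11*t - 12 = 0, which factors as -(t - 4)*(t - 1)*(t + 3) = 0. The curves meet at t = -3, 1, 4.
On [-3, 1], v = 3 is on top; that piece has area ∫[-3,1] (-(-t^3 + 2*t^2 + 11*t - 12)) dt = 160/3.
On [1, 4], v = -t^3 + 2*t^2 + 11*t - 9 is on top; that piece has area ∫[1,4] (-t^3 + 2*t^2 + 11*t - 12) dt = 99/4.
Total enclosed area = 160/3 + 99/4 = 937/12.

937/12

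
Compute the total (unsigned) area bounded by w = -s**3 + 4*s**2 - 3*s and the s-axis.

37/12

The curve meets the s-axis where -s**3 + 4*s**2 - 3*s = 0, i.e. -s*(s - 3)*(s - 1) = 0, at s = 0, 1, 3.
On [0, 1] the curve lies below the axis; ∫[0,1] (-s**3 + 4*s**2 - 3*s) ds = -5/12, giving area 5/12.
On [1, 3] the curve lies above the axis; ∫[1,3] (-s**3 + 4*s**2 - 3*s) ds = 8/3, giving area 8/3.
Total area = 5/12 + 8/3 = 37/12.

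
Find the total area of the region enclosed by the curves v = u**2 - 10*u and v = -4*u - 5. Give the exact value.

32/3

Set the curves equal: u**2 - 10*u = -4*u - 5, so u**2 - 6*u + 5 = 0, which factors as (u - 5)*(u - 1) = 0. The curves meet at u = 1, 5.
On [1, 5], v = -4*u - 5 is on top; that piece has area ∫[1,5] (-(u**2 - 6*u + 5)) du = 32/3.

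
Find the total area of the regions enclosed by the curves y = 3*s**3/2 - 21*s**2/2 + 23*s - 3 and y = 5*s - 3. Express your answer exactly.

71/4

Set the curves equal: 3*s**3/2 - 21*s**2/2 + 23*s - 3 = 5*s - 3, so 3*s**3/2 - 21*s**2/2 + 18*s = 0, which factors as 3*s*(s - 4)*(s - 3)/2 = 0. The curves meet at s = 0, 3, 4.
On [0, 3], y = 3*s**3/2 - 21*s**2/2 + 23*s - 3 is on top; that piece has area ∫[0,3] (3*s**3/2 - 21*s**2/2 + 18*s) ds = 135/8.
On [3, 4], y = 5*s - 3 is on top; that piece has area ∫[3,4] (-(3*s**3/2 - 21*s**2/2 + 18*s)) ds = 7/8.
Total enclosed area = 135/8 + 7/8 = 71/4.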